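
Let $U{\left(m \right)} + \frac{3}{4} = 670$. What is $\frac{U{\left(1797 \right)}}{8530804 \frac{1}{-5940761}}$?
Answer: $- \frac{15903417197}{34123216} \approx -466.06$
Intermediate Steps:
$U{\left(m \right)} = \frac{2677}{4}$ ($U{\left(m \right)} = - \frac{3}{4} + 670 = \frac{2677}{4}$)
$\frac{U{\left(1797 \right)}}{8530804 \frac{1}{-5940761}} = \frac{2677}{4 \frac{8530804}{-5940761}} = \frac{2677}{4 \cdot 8530804 \left(- \frac{1}{5940761}\right)} = \frac{2677}{4 \left(- \frac{8530804}{5940761}\right)} = \frac{2677}{4} \left(- \frac{5940761}{8530804}\right) = - \frac{15903417197}{34123216}$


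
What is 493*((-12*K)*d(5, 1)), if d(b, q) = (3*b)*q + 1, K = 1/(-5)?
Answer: 94656/5 ≈ 18931.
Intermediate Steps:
K = -1/5 ≈ -0.20000
d(b, q) = 1 + 3*b*q (d(b, q) = 3*b*q + 1 = 1 + 3*b*q)
493*((-12*K)*d(5, 1)) = 493*((-12*(-1/5))*(1 + 3*5*1)) = 493*(12*(1 + 15)/5) = 493*((12/5)*16) = 493*(192/5) = 94656/5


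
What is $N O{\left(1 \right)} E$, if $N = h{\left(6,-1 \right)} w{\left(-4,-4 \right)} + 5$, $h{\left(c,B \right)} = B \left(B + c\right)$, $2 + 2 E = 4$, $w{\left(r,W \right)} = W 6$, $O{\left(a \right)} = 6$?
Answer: $750$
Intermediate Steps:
$w{\left(r,W \right)} = 6 W$
$E = 1$ ($E = -1 + \frac{1}{2} \cdot 4 = -1 + 2 = 1$)
$N = 125$ ($N = - (-1 + 6) 6 \left(-4\right) + 5 = \left(-1\right) 5 \left(-24\right) + 5 = \left(-5\right) \left(-24\right) + 5 = 120 + 5 = 125$)
$N O{\left(1 \right)} E = 125 \cdot 6 \cdot 1 = 750 \cdot 1 = 750$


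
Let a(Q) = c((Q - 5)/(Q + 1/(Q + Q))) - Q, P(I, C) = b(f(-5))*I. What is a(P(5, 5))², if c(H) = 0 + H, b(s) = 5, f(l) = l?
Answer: 916575625/1565001 ≈ 585.67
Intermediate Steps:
c(H) = H
P(I, C) = 5*I
a(Q) = -Q + (-5 + Q)/(Q + 1/(2*Q)) (a(Q) = (Q - 5)/(Q + 1/(Q + Q)) - Q = (-5 + Q)/(Q + 1/(2*Q)) - Q = -Q + (-5 + Q)/(Q + 1/(2*Q)))
a(P(5, 5))² = ((5*5)*(-11 - 2*(5*5)² + 2*(5*5))/(1 + 2*(5*5)²))² = (25*(-11 - 2*25² + 2*25)/(1 + 2*25²))² = (25*(-11 - 2*625 + 50)/(1 + 2*625))² = (25*(-11 - 1250 + 50)/(1 + 1250))² = (25*(-1211)/1251)² = (25*(1/1251)*(-1211))² = (-30275/1251)² = 916575625/1565001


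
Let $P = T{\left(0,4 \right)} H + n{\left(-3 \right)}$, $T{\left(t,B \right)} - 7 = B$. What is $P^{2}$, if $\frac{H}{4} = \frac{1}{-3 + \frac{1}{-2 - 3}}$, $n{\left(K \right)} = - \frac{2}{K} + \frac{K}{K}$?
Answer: $\frac{21025}{144} \approx 146.01$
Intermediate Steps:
$T{\left(t,B \right)} = 7 + B$
$n{\left(K \right)} = 1 - \frac{2}{K}$ ($n{\left(K \right)} = - \frac{2}{K} + 1 = 1 - \frac{2}{K}$)
$H = - \frac{5}{4}$ ($H = \frac{4}{-3 + \frac{1}{-2 - 3}} = \frac{4}{-3 + \frac{1}{-5}} = \frac{4}{-3 - \frac{1}{5}} = \frac{4}{- \frac{16}{5}} = 4 \left(- \frac{5}{16}\right) = - \frac{5}{4} \approx -1.25$)
$P = - \frac{145}{12}$ ($P = \left(7 + 4\right) \left(- \frac{5}{4}\right) + \frac{-2 - 3}{-3} = 11 \left(- \frac{5}{4}\right) - - \frac{5}{3} = - \frac{55}{4} + \frac{5}{3} = - \frac{145}{12} \approx -12.083$)
$P^{2} = \left(- \frac{145}{12}\right)^{2} = \frac{21025}{144}$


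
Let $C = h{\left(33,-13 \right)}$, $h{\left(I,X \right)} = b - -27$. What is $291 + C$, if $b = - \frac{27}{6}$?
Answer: $\frac{627}{2} \approx 313.5$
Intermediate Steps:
$b = - \frac{9}{2}$ ($b = \left(-27\right) \frac{1}{6} = - \frac{9}{2} \approx -4.5$)
$h{\left(I,X \right)} = \frac{45}{2}$ ($h{\left(I,X \right)} = - \frac{9}{2} - -27 = - \frac{9}{2} + 27 = \frac{45}{2}$)
$C = \frac{45}{2} \approx 22.5$
$291 + C = 291 + \frac{45}{2} = \frac{627}{2}$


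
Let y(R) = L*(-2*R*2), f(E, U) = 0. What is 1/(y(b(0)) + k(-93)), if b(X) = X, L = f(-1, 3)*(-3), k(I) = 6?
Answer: ⅙ ≈ 0.16667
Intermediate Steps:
L = 0 (L = 0*(-3) = 0)
y(R) = 0 (y(R) = 0*(-2*R*2) = 0*(-4*R) = 0)
1/(y(b(0)) + k(-93)) = 1/(0 + 6) = 1/6 = ⅙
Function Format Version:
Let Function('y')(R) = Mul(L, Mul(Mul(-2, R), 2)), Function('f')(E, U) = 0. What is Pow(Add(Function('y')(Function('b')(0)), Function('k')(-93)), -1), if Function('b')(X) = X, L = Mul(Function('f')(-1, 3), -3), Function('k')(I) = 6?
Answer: Rational(1, 6) ≈ 0.16667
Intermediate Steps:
L = 0 (L = Mul(0, -3) = 0)
Function('y')(R) = 0 (Function('y')(R) = Mul(0, Mul(Mul(-2, R), 2)) = Mul(0, Mul(-4, R)) = 0)
Pow(Add(Function('y')(Function('b')(0)), Function('k')(-93)), -1) = Pow(Add(0, 6), -1) = Pow(6, -1) = Rational(1, 6)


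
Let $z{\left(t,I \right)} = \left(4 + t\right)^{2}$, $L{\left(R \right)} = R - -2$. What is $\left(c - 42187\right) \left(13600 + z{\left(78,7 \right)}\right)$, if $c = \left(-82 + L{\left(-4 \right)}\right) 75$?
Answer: $-985449788$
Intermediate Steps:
$L{\left(R \right)} = 2 + R$ ($L{\left(R \right)} = R + 2 = 2 + R$)
$c = -6300$ ($c = \left(-82 + \left(2 - 4\right)\right) 75 = \left(-82 - 2\right) 75 = \left(-84\right) 75 = -6300$)
$\left(c - 42187\right) \left(13600 + z{\left(78,7 \right)}\right) = \left(-6300 - 42187\right) \left(13600 + \left(4 + 78\right)^{2}\right) = - 48487 \left(13600 + 82^{2}\right) = - 48487 \left(13600 + 6724\right) = \left(-48487\right) 20324 = -985449788$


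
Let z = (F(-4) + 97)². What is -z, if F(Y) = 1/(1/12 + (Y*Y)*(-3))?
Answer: -3109512169/330625 ≈ -9405.0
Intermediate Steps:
F(Y) = 1/(1/12 - 3*Y²) (F(Y) = 1/(1*(1/12) + Y²*(-3)) = 1/(1/12 - 3*Y²))
z = 3109512169/330625 (z = (-12/(-1 + 36*(-4)²) + 97)² = (-12/(-1 + 36*16) + 97)² = (-12/(-1 + 576) + 97)² = (-12/575 + 97)² = (55763/575)² = 3109512169/330625 ≈ 9405.0)
-z = -1*3109512169/330625 = -3109512169/330625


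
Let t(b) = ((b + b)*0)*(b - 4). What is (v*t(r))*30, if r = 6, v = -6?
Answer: 0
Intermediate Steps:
t(b) = 0 (t(b) = ((2*b)*0)*(-4 + b) = 0*(-4 + b) = 0)
(v*t(r))*30 = -6*0*30 = 0*30 = 0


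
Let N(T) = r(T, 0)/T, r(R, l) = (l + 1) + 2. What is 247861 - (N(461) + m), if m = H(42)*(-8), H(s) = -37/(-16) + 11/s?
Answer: 4799483321/19362 ≈ 2.4788e+5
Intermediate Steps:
r(R, l) = 3 + l (r(R, l) = (1 + l) + 2 = 3 + l)
N(T) = 3/T (N(T) = (3 + 0)/T = 3/T)
H(s) = 37/16 + 11/s (H(s) = -37*(-1/16) + 11/s = 37/16 + 11/s)
m = -865/42 (m = (37/16 + 11/42)*(-8) = (865/336)*(-8) = -865/42 ≈ -20.595)
247861 - (N(461) + m) = 247861 - (3/461 - 865/42) = 247861 - 1*(-398639/19362) = 247861 + 398639/19362 = 4799483321/19362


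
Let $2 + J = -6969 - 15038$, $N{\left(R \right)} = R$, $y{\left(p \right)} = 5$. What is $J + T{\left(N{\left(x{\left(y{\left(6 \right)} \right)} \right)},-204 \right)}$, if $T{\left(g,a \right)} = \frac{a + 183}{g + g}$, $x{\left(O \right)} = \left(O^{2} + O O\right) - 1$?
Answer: $- \frac{308129}{14} \approx -22009.0$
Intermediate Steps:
$x{\left(O \right)} = -1 + 2 O^{2}$ ($x{\left(O \right)} = \left(O^{2} + O^{2}\right) - 1 = 2 O^{2} - 1 = -1 + 2 O^{2}$)
$J = -22009$ ($J = -2 - 22007 = -22009$)
$T{\left(g,a \right)} = \frac{183 + a}{2 g}$
$J + T{\left(N{\left(x{\left(y{\left(6 \right)} \right)} \right)},-204 \right)} = -22009 + \frac{183 - 204}{2 \left(-1 + 2 \cdot 5^{2}\right)} = -22009 + \frac{1}{2} \frac{1}{-1 + 2 \cdot 25} \left(-21\right) = -22009 + \frac{1}{2} \frac{1}{-1 + 50} \left(-21\right) = -22009 + \frac{1}{2} \cdot \frac{1}{49} \left(-21\right) = -22009 - \frac{3}{14} = - \frac{308129}{14}$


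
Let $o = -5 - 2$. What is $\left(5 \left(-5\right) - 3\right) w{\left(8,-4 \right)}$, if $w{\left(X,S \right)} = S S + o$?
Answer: $-252$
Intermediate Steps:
$o = -7$ ($o = -5 - 2 = -7$)
$w{\left(X,S \right)} = -7 + S^{2}$ ($w{\left(X,S \right)} = S S - 7 = S^{2} - 7 = -7 + S^{2}$)
$\left(5 \left(-5\right) - 3\right) w{\left(8,-4 \right)} = \left(5 \left(-5\right) - 3\right) \left(-7 + \left(-4\right)^{2}\right) = \left(-25 - 3\right) \left(-7 + 16\right) = \left(-28\right) 9 = -252$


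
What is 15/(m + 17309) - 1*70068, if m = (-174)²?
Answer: -666837153/9517 ≈ -70068.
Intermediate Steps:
m = 30276
15/(m + 17309) - 1*70068 = 15/(30276 + 17309) - 1*70068 = 15/47585 - 70068 = 15*(1/47585) - 70068 = 3/9517 - 70068 = -666837153/9517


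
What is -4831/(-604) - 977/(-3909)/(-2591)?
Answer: 48928835881/6117444276 ≈ 7.9982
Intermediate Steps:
-4831/(-604) - 977/(-3909)/(-2591) = -4831*(-1/604) - 977*(-1/3909)*(-1/2591) = 4831/604 + (977/3909)*(-1/2591) = 4831/604 - 977/10128219 = 48928835881/6117444276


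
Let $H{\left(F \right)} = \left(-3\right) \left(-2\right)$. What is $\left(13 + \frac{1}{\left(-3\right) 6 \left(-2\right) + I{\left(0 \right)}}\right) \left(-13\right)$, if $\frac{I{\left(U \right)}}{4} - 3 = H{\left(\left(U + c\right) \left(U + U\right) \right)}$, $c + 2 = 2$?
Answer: $- \frac{12181}{72} \approx -169.18$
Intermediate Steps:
$c = 0$ ($c = -2 + 2 = 0$)
$H{\left(F \right)} = 6$
$I{\left(U \right)} = 36$ ($I{\left(U \right)} = 12 + 4 \cdot 6 = 12 + 24 = 36$)
$\left(13 + \frac{1}{\left(-3\right) 6 \left(-2\right) + I{\left(0 \right)}}\right) \left(-13\right) = \left(13 + \frac{1}{\left(-3\right) 6 \left(-2\right) + 36}\right) \left(-13\right) = \left(13 + \frac{1}{\left(-18\right) \left(-2\right) + 36}\right) \left(-13\right) = \left(13 + \frac{1}{36 + 36}\right) \left(-13\right) = \left(13 + \frac{1}{72}\right) \left(-13\right) = \frac{937}{72} \left(-13\right) = - \frac{12181}{72}$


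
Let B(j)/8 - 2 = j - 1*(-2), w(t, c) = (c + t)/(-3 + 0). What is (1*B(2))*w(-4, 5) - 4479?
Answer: -4495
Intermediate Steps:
w(t, c) = -c/3 - t/3 (w(t, c) = (c + t)/(-3) = (c + t)*(-⅓) = -c/3 - t/3)
B(j) = 32 + 8*j (B(j) = 16 + 8*(j - 1*(-2)) = 16 + 8*(j + 2) = 16 + 8*(2 + j) = 16 + (16 + 8*j) = 32 + 8*j)
(1*B(2))*w(-4, 5) - 4479 = (1*(32 + 8*2))*(-⅓*5 - ⅓*(-4)) - 4479 = (1*(32 + 16))*(-5/3 + 4/3) - 4479 = (1*48)*(-⅓) - 4479 = 48*(-⅓) - 4479 = -16 - 4479 = -4495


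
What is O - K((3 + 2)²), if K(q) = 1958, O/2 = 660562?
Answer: 1319166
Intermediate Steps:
O = 1321124 (O = 2*660562 = 1321124)
O - K((3 + 2)²) = 1321124 - 1*1958 = 1321124 - 1958 = 1319166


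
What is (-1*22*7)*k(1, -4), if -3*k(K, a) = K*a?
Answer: -616/3 ≈ -205.33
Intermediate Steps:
k(K, a) = -K*a/3
(-1*22*7)*k(1, -4) = (-1*22*7)*(-⅓*1*(-4)) = -22*7*(4/3) = -154*4/3 = -616/3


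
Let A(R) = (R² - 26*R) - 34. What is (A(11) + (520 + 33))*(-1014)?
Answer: -358956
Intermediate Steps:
A(R) = -34 + R² - 26*R
(A(11) + (520 + 33))*(-1014) = ((-34 + 11² - 26*11) + (520 + 33))*(-1014) = ((-34 + 121 - 286) + 553)*(-1014) = (-199 + 553)*(-1014) = 354*(-1014) = -358956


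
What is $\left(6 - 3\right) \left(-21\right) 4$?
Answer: $-252$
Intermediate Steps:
$\left(6 - 3\right) \left(-21\right) 4 = 3 \left(-21\right) 4 = \left(-63\right) 4 = -252$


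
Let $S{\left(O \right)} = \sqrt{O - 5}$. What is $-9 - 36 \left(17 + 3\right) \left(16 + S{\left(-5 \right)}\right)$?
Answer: $-11529 - 720 i \sqrt{10} \approx -11529.0 - 2276.8 i$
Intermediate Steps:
$S{\left(O \right)} = \sqrt{-5 + O}$
$-9 - 36 \left(17 + 3\right) \left(16 + S{\left(-5 \right)}\right) = -9 - 36 \left(17 + 3\right) \left(16 + \sqrt{-5 - 5}\right) = -9 - 36 \cdot 20 \left(16 + \sqrt{-10}\right) = -9 - 36 \cdot 20 \left(16 + i \sqrt{10}\right) = -9 - 36 \left(320 + 20 i \sqrt{10}\right) = -9 - \left(11520 + 720 i \sqrt{10}\right) = -11529 - 720 i \sqrt{10}$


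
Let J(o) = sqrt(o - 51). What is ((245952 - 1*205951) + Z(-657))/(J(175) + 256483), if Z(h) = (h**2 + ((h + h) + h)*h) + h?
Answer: 90586717804/13156705833 - 706376*sqrt(31)/13156705833 ≈ 6.8849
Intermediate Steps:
J(o) = sqrt(-51 + o)
Z(h) = h + 4*h**2 (Z(h) = (h**2 + (2*h + h)*h) + h = (h**2 + (3*h)*h) + h = (h**2 + 3*h**2) + h = 4*h**2 + h = h + 4*h**2)
((245952 - 1*205951) + Z(-657))/(J(175) + 256483) = ((245952 - 1*205951) - 657*(1 + 4*(-657)))/(sqrt(-51 + 175) + 256483) = ((245952 - 205951) - 657*(1 - 2628))/(sqrt(124) + 256483) = (40001 - 657*(-2627))/(2*sqrt(31) + 256483) = (40001 + 1725939)/(256483 + 2*sqrt(31)) = 1765940/(256483 + 2*sqrt(31))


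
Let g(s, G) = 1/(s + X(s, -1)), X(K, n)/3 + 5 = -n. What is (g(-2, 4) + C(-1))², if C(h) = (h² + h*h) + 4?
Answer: 6889/196 ≈ 35.148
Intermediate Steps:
X(K, n) = -15 - 3*n (X(K, n) = -15 + 3*(-n) = -15 - 3*n)
C(h) = 4 + 2*h² (C(h) = (h² + h²) + 4 = 2*h² + 4 = 4 + 2*h²)
g(s, G) = 1/(-12 + s) (g(s, G) = 1/(s + (-15 - 3*(-1))) = 1/(s + (-15 + 3)) = 1/(s - 12) = 1/(-12 + s))
(g(-2, 4) + C(-1))² = (1/(-12 - 2) + (4 + 2*(-1)²))² = (1/(-14) + (4 + 2*1))² = (-1/14 + (4 + 2))² = (-1/14 + 6)² = (83/14)² = 6889/196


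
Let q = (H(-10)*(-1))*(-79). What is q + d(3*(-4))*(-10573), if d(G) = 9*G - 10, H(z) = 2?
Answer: 1247772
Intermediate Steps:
d(G) = -10 + 9*G
q = 158 (q = (2*(-1))*(-79) = -2*(-79) = 158)
q + d(3*(-4))*(-10573) = 158 + (-10 + 9*(3*(-4)))*(-10573) = 158 + (-10 + 9*(-12))*(-10573) = 158 + (-10 - 108)*(-10573) = 158 - 118*(-10573) = 158 + 1247614 = 1247772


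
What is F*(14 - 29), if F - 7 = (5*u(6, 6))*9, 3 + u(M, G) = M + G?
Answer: -6180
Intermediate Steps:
u(M, G) = -3 + G + M (u(M, G) = -3 + (M + G) = -3 + (G + M) = -3 + G + M)
F = 412 (F = 7 + (5*(-3 + 6 + 6))*9 = 7 + (5*9)*9 = 7 + 45*9 = 7 + 405 = 412)
F*(14 - 29) = 412*(14 - 29) = 412*(-15) = -6180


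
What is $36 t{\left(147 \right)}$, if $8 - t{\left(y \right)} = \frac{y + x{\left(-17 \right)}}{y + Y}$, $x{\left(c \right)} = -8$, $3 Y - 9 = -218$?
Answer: $\frac{12951}{58} \approx 223.29$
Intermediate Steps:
$Y = - \frac{209}{3}$ ($Y = 3 + \frac{1}{3} \left(-218\right) = 3 - \frac{218}{3} = - \frac{209}{3} \approx -69.667$)
$t{\left(y \right)} = 8 - \frac{-8 + y}{- \frac{209}{3} + y}$ ($t{\left(y \right)} = 8 - \frac{y - 8}{y - \frac{209}{3}} = 8 - \frac{-8 + y}{- \frac{209}{3} + y}$)
$36 t{\left(147 \right)} = 36 \frac{-1648 + 21 \cdot 147}{-209 + 3 \cdot 147} = 36 \frac{-1648 + 3087}{-209 + 441} = 36 \cdot \frac{1}{232} \cdot 1439 = 36 \cdot \frac{1439}{232} = \frac{12951}{58}$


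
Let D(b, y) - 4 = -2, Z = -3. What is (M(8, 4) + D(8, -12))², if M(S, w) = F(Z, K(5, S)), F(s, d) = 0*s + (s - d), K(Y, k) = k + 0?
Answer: 81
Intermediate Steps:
D(b, y) = 2 (D(b, y) = 4 - 2 = 2)
K(Y, k) = k
F(s, d) = s - d (F(s, d) = 0 + (s - d) = s - d)
M(S, w) = -3 - S
(M(8, 4) + D(8, -12))² = ((-3 - 1*8) + 2)² = ((-3 - 8) + 2)² = (-11 + 2)² = (-9)² = 81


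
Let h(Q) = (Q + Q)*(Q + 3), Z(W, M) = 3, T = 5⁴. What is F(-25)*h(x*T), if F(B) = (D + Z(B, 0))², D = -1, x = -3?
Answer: 28080000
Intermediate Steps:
T = 625
F(B) = 4 (F(B) = (-1 + 3)² = 2² = 4)
h(Q) = 2*Q*(3 + Q) (h(Q) = (2*Q)*(3 + Q) = 2*Q*(3 + Q))
F(-25)*h(x*T) = 4*(2*(-3*625)*(3 - 3*625)) = 4*(2*(-1875)*(3 - 1875)) = 4*(2*(-1875)*(-1872)) = 4*7020000 = 28080000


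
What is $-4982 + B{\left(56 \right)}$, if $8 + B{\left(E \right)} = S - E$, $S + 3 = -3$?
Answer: $-5052$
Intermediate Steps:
$S = -6$ ($S = -3 - 3 = -6$)
$B{\left(E \right)} = -14 - E$ ($B{\left(E \right)} = -8 - \left(6 + E\right) = -14 - E$)
$-4982 + B{\left(56 \right)} = -4982 - 70 = -5052$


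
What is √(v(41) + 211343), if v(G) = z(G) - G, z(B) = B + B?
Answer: 2*√52846 ≈ 459.77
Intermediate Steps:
z(B) = 2*B
v(G) = G (v(G) = 2*G - G = G)
√(v(41) + 211343) = √(41 + 211343) = √211384 = 2*√52846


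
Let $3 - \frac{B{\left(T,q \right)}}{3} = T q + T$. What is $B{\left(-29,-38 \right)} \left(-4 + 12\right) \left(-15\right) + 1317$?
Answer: $386517$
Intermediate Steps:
$B{\left(T,q \right)} = 9 - 3 T - 3 T q$ ($B{\left(T,q \right)} = 9 - 3 \left(T q + T\right) = 9 - 3 \left(T + T q\right) = 9 - \left(3 T + 3 T q\right) = 9 - 3 T - 3 T q$)
$B{\left(-29,-38 \right)} \left(-4 + 12\right) \left(-15\right) + 1317 = \left(9 - -87 - \left(-87\right) \left(-38\right)\right) \left(-4 + 12\right) \left(-15\right) + 1317 = \left(9 + 87 - 3306\right) 8 \left(-15\right) + 1317 = \left(-3210\right) \left(-120\right) + 1317 = 385200 + 1317 = 386517$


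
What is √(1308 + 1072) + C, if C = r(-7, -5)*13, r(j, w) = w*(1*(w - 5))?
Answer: 650 + 2*√595 ≈ 698.79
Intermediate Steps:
r(j, w) = w*(-5 + w) (r(j, w) = w*(1*(-5 + w)) = w*(-5 + w))
C = 650 (C = -5*(-5 - 5)*13 = -5*(-10)*13 = 50*13 = 650)
√(1308 + 1072) + C = √(1308 + 1072) + 650 = √2380 + 650 = 2*√595 + 650 = 650 + 2*√595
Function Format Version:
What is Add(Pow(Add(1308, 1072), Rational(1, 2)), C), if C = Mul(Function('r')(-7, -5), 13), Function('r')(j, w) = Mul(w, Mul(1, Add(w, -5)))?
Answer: Add(650, Mul(2, Pow(595, Rational(1, 2)))) ≈ 698.79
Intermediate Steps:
Function('r')(j, w) = Mul(w, Add(-5, w)) (Function('r')(j, w) = Mul(w, Mul(1, Add(-5, w))) = Mul(w, Add(-5, w)))
C = 650 (C = Mul(Mul(-5, Add(-5, -5)), 13) = Mul(Mul(-5, -10), 13) = Mul(50, 13) = 650)
Add(Pow(Add(1308, 1072), Rational(1, 2)), C) = Add(Pow(Add(1308, 1072), Rational(1, 2)), 650) = Add(Pow(2380, Rational(1, 2)), 650) = Add(Mul(2, Pow(595, Rational(1, 2))), 650) = Add(650, Mul(2, Pow(595, Rational(1, 2))))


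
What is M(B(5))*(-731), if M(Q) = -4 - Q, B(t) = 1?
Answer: 3655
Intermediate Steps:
M(B(5))*(-731) = (-4 - 1*1)*(-731) = (-4 - 1)*(-731) = -5*(-731) = 3655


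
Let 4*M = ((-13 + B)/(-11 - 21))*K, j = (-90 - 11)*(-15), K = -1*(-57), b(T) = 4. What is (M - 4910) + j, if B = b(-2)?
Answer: -434047/128 ≈ -3391.0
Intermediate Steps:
B = 4
K = 57
j = 1515 (j = -101*(-15) = 1515)
M = 513/128 (M = (((-13 + 4)/(-11 - 21))*57)/4 = (-9/(-32)*57)/4 = (-9*(-1/32)*57)/4 = ((9/32)*57)/4 = (1/4)*(513/32) = 513/128 ≈ 4.0078)
(M - 4910) + j = (513/128 - 4910) + 1515 = -627967/128 + 1515 = -434047/128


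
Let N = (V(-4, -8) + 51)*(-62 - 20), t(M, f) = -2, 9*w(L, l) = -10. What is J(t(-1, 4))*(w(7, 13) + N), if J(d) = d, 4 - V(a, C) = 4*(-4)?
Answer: 104816/9 ≈ 11646.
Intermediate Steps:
V(a, C) = 20 (V(a, C) = 4 - 4*(-4) = 4 - 1*(-16) = 4 + 16 = 20)
w(L, l) = -10/9 (w(L, l) = (⅑)*(-10) = -10/9)
N = -5822 (N = (20 + 51)*(-62 - 20) = 71*(-82) = -5822)
J(t(-1, 4))*(w(7, 13) + N) = -2*(-10/9 - 5822) = -2*(-52408/9) = 104816/9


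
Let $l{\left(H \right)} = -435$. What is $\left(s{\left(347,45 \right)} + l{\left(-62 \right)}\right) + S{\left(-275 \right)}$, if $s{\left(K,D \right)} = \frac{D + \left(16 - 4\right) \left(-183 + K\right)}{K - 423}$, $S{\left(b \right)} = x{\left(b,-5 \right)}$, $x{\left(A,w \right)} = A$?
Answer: $- \frac{55973}{76} \approx -736.49$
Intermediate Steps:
$S{\left(b \right)} = b$
$s{\left(K,D \right)} = \frac{-2196 + D + 12 K}{-423 + K}$ ($s{\left(K,D \right)} = \frac{D + 12 \left(-183 + K\right)}{-423 + K} = \frac{D + \left(-2196 + 12 K\right)}{-423 + K} = \frac{-2196 + D + 12 K}{-423 + K}$)
$\left(s{\left(347,45 \right)} + l{\left(-62 \right)}\right) + S{\left(-275 \right)} = \left(\frac{-2196 + 45 + 12 \cdot 347}{-423 + 347} - 435\right) - 275 = \left(\frac{-2196 + 45 + 4164}{-76} - 435\right) - 275 = \left(\left(- \frac{1}{76}\right) 2013 - 435\right) - 275 = \left(- \frac{2013}{76} - 435\right) - 275 = - \frac{35073}{76} - 275 = - \frac{55973}{76}$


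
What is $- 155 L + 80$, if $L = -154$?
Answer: $23950$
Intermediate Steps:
$- 155 L + 80 = \left(-155\right) \left(-154\right) + 80 = 23870 + 80 = 23950$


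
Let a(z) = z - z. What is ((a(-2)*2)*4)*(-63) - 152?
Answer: -152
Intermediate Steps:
a(z) = 0
((a(-2)*2)*4)*(-63) - 152 = ((0*2)*4)*(-63) - 152 = (0*4)*(-63) - 152 = 0*(-63) - 152 = 0 - 152 = -152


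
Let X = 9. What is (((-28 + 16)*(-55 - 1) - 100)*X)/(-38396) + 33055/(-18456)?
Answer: -341047817/177159144 ≈ -1.9251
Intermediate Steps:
(((-28 + 16)*(-55 - 1) - 100)*X)/(-38396) + 33055/(-18456) = (((-28 + 16)*(-55 - 1) - 100)*9)/(-38396) + 33055/(-18456) = ((-12*(-56) - 100)*9)*(-1/38396) + 33055*(-1/18456) = ((672 - 100)*9)*(-1/38396) - 33055/18456 = (572*9)*(-1/38396) - 33055/18456 = 5148*(-1/38396) - 33055/18456 = -1287/9599 - 33055/18456 = -341047817/177159144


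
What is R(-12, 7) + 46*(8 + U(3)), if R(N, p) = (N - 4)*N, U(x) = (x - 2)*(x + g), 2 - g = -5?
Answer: 1020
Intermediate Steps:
g = 7 (g = 2 - 1*(-5) = 2 + 5 = 7)
U(x) = (-2 + x)*(7 + x) (U(x) = (x - 2)*(x + 7) = (-2 + x)*(7 + x))
R(N, p) = N*(-4 + N) (R(N, p) = (-4 + N)*N = N*(-4 + N))
R(-12, 7) + 46*(8 + U(3)) = -12*(-4 - 12) + 46*(8 + (-14 + 3² + 5*3)) = -12*(-16) + 46*(8 + (-14 + 9 + 15)) = 192 + 46*(8 + 10) = 192 + 46*18 = 192 + 828 = 1020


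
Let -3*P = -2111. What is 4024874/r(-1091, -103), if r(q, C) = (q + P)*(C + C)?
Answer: 862473/17098 ≈ 50.443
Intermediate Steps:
P = 2111/3 (P = -⅓*(-2111) = 2111/3 ≈ 703.67)
r(q, C) = 2*C*(2111/3 + q) (r(q, C) = (q + 2111/3)*(C + C) = (2111/3 + q)*(2*C) = 2*C*(2111/3 + q))
4024874/r(-1091, -103) = 4024874/(((⅔)*(-103)*(2111 + 3*(-1091)))) = 4024874/(((⅔)*(-103)*(2111 - 3273))) = 4024874/(((⅔)*(-103)*(-1162))) = 4024874/(239372/3) = 4024874*(3/239372) = 862473/17098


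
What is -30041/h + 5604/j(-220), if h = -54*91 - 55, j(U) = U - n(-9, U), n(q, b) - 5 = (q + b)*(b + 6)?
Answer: 1451102195/244628839 ≈ 5.9319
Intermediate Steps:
n(q, b) = 5 + (6 + b)*(b + q) (n(q, b) = 5 + (q + b)*(b + 6) = 5 + (b + q)*(6 + b) = 5 + (6 + b)*(b + q))
j(U) = 49 - U**2 + 4*U (j(U) = U - (5 + U**2 + 6*U + 6*(-9) + U*(-9)) = U - (5 + U**2 + 6*U - 54 - 9*U) = U - (-49 + U**2 - 3*U) = U + (49 - U**2 + 3*U) = 49 - U**2 + 4*U)
h = -4969 (h = -4914 - 55 = -4969)
-30041/h + 5604/j(-220) = -30041/(-4969) + 5604/(49 - 1*(-220)**2 + 4*(-220)) = -30041*(-1/4969) + 5604/(49 - 1*48400 - 880) = 30041/4969 + 5604/(49 - 48400 - 880) = 30041/4969 + 5604/(-49231) = 30041/4969 + 5604*(-1/49231) = 30041/4969 - 5604/49231 = 1451102195/244628839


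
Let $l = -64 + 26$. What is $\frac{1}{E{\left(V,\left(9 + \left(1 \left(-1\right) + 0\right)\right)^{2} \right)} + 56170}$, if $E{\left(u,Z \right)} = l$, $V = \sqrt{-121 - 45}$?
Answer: $\frac{1}{56132} \approx 1.7815 \cdot 10^{-5}$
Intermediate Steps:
$V = i \sqrt{166}$ ($V = \sqrt{-166} = i \sqrt{166} \approx 12.884 i$)
$l = -38$
$E{\left(u,Z \right)} = -38$
$\frac{1}{E{\left(V,\left(9 + \left(1 \left(-1\right) + 0\right)\right)^{2} \right)} + 56170} = \frac{1}{-38 + 56170} = \frac{1}{56132}$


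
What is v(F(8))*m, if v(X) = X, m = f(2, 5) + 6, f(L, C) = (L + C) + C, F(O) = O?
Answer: 144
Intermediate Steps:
f(L, C) = L + 2*C (f(L, C) = (C + L) + C = L + 2*C)
m = 18 (m = (2 + 2*5) + 6 = (2 + 10) + 6 = 12 + 6 = 18)
v(F(8))*m = 8*18 = 144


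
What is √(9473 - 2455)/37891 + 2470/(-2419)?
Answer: -2470/2419 + 11*√58/37891 ≈ -1.0189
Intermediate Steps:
√(9473 - 2455)/37891 + 2470/(-2419) = √7018*(1/37891) + 2470*(-1/2419) = (11*√58)*(1/37891) - 2470/2419 = 11*√58/37891 - 2470/2419 = -2470/2419 + 11*√58/37891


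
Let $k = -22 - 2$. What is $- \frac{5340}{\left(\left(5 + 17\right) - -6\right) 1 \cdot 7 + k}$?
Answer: $- \frac{1335}{43} \approx -31.047$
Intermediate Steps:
$k = -24$ ($k = -22 - 2 = -24$)
$- \frac{5340}{\left(\left(5 + 17\right) - -6\right) 1 \cdot 7 + k} = - \frac{5340}{\left(\left(5 + 17\right) - -6\right) 1 \cdot 7 - 24} = - \frac{5340}{\left(22 + 6\right) 7 - 24} = - \frac{5340}{28 \cdot 7 - 24} = - \frac{5340}{196 - 24} = - \frac{5340}{172} = \left(-5340\right) \frac{1}{172} = - \frac{1335}{43}$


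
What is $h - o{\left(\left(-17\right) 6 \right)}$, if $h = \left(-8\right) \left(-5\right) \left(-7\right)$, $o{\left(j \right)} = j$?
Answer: $-178$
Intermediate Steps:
$h = -280$ ($h = 40 \left(-7\right) = -280$)
$h - o{\left(\left(-17\right) 6 \right)} = -280 - \left(-17\right) 6 = -280 - -102 = -280 + 102 = -178$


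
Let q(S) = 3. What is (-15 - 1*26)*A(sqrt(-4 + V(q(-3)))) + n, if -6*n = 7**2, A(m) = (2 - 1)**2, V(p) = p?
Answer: -295/6 ≈ -49.167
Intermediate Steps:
A(m) = 1 (A(m) = 1**2 = 1)
n = -49/6 (n = -1/6*7**2 = -1/6*49 = -49/6 ≈ -8.1667)
(-15 - 1*26)*A(sqrt(-4 + V(q(-3)))) + n = (-15 - 1*26)*1 - 49/6 = (-15 - 26)*1 - 49/6 = -41*1 - 49/6 = -41 - 49/6 = -295/6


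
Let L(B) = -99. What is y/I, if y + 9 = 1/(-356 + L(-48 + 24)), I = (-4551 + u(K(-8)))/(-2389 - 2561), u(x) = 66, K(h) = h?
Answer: -270336/27209 ≈ -9.9355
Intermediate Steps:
I = 299/330 (I = (-4551 + 66)/(-2389 - 2561) = -4485/(-4950) = -4485*(-1/4950) = 299/330 ≈ 0.90606)
y = -4096/455 (y = -9 + 1/(-356 - 99) = -9 + 1/(-455) = -9 - 1/455 = -4096/455 ≈ -9.0022)
y/I = -4096/(455*299/330) = -4096/455*330/299 = -270336/27209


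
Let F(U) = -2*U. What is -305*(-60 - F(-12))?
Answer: 25620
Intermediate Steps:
-305*(-60 - F(-12)) = -305*(-60 - (-2)*(-12)) = -305*(-60 - 1*24) = -305*(-60 - 24) = -305*(-84) = 25620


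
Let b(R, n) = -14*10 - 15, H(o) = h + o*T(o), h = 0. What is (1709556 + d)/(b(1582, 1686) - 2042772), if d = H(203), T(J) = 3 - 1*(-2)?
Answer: -1710571/2042927 ≈ -0.83731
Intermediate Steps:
T(J) = 5 (T(J) = 3 + 2 = 5)
H(o) = 5*o (H(o) = 0 + o*5 = 0 + 5*o = 5*o)
b(R, n) = -155 (b(R, n) = -140 - 15 = -155)
d = 1015 (d = 5*203 = 1015)
(1709556 + d)/(b(1582, 1686) - 2042772) = (1709556 + 1015)/(-155 - 2042772) = 1710571/(-2042927) = 1710571*(-1/2042927) = -1710571/2042927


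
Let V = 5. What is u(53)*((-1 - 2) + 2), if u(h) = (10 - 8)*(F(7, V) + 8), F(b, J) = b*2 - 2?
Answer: -40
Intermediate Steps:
F(b, J) = -2 + 2*b (F(b, J) = 2*b - 2 = -2 + 2*b)
u(h) = 40 (u(h) = (10 - 8)*((-2 + 2*7) + 8) = 2*((-2 + 14) + 8) = 2*(12 + 8) = 2*20 = 40)
u(53)*((-1 - 2) + 2) = 40*((-1 - 2) + 2) = 40*(-3 + 2) = 40*(-1) = -40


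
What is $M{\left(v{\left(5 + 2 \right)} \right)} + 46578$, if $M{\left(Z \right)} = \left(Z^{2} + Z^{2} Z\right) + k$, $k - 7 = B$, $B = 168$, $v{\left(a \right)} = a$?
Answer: $47145$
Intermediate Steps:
$k = 175$ ($k = 7 + 168 = 175$)
$M{\left(Z \right)} = 175 + Z^{2} + Z^{3}$ ($M{\left(Z \right)} = \left(Z^{2} + Z^{2} Z\right) + 175 = \left(Z^{2} + Z^{3}\right) + 175 = 175 + Z^{2} + Z^{3}$)
$M{\left(v{\left(5 + 2 \right)} \right)} + 46578 = \left(175 + \left(5 + 2\right)^{2} + \left(5 + 2\right)^{3}\right) + 46578 = \left(175 + 7^{2} + 7^{3}\right) + 46578 = \left(175 + 49 + 343\right) + 46578 = 567 + 46578 = 47145$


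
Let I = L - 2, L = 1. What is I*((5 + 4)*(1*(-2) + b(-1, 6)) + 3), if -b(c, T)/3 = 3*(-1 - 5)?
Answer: -471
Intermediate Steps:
b(c, T) = 54 (b(c, T) = -9*(-1 - 5) = -9*(-6) = -3*(-18) = 54)
I = -1 (I = 1 - 2 = -1)
I*((5 + 4)*(1*(-2) + b(-1, 6)) + 3) = -((5 + 4)*(1*(-2) + 54) + 3) = -(9*(-2 + 54) + 3) = -(9*52 + 3) = -(468 + 3) = -1*471 = -471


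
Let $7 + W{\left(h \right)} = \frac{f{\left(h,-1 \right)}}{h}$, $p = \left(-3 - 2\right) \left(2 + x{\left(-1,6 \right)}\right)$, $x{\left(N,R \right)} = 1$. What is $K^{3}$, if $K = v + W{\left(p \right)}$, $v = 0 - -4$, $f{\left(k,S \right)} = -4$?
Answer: $- \frac{68921}{3375} \approx -20.421$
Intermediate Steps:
$p = -15$ ($p = \left(-3 - 2\right) \left(2 + 1\right) = \left(-5\right) 3 = -15$)
$W{\left(h \right)} = -7 - \frac{4}{h}$
$v = 4$ ($v = 0 + 4 = 4$)
$K = - \frac{41}{15}$ ($K = 4 - \left(7 + \frac{4}{-15}\right) = 4 - \frac{101}{15} = - \frac{41}{15} \approx -2.7333$)
$K^{3} = \left(- \frac{41}{15}\right)^{3} = - \frac{68921}{3375}$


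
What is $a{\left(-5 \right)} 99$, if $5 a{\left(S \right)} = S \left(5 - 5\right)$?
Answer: $0$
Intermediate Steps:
$a{\left(S \right)} = 0$ ($a{\left(S \right)} = \frac{S \left(5 - 5\right)}{5} = \frac{S 0}{5} = \frac{1}{5} \cdot 0 = 0$)
$a{\left(-5 \right)} 99 = 0 \cdot 99 = 0$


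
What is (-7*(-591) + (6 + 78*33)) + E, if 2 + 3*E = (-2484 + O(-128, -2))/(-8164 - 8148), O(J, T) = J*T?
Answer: 27389393/4078 ≈ 6716.4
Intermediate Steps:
E = -2533/4078 (E = -2/3 + ((-2484 - 128*(-2))/(-8164 - 8148))/3 = -2/3 + ((-2484 + 256)/(-16312))/3 = -2/3 + (-2228*(-1/16312))/3 = -2/3 + (1/3)*(557/4078) = -2/3 + 557/12234 = -2533/4078 ≈ -0.62114)
(-7*(-591) + (6 + 78*33)) + E = (-7*(-591) + (6 + 78*33)) - 2533/4078 = (4137 + (6 + 2574)) - 2533/4078 = (4137 + 2580) - 2533/4078 = 6717 - 2533/4078 = 27389393/4078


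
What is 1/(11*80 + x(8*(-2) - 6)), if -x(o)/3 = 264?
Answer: 1/88 ≈ 0.011364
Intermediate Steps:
x(o) = -792 (x(o) = -3*264 = -792)
1/(11*80 + x(8*(-2) - 6)) = 1/(11*80 - 792) = 1/(880 - 792) = 1/88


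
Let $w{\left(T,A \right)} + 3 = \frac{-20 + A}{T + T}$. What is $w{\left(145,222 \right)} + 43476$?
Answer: $\frac{6303686}{145} \approx 43474.0$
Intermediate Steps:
$w{\left(T,A \right)} = -3 + \frac{-20 + A}{2 T}$ ($w{\left(T,A \right)} = -3 + \frac{-20 + A}{T + T} = -3 + \frac{-20 + A}{2 T}$)
$w{\left(145,222 \right)} + 43476 = \frac{-20 + 222 - 870}{2 \cdot 145} + 43476 = \frac{1}{2} \cdot \frac{1}{145} \left(-20 + 222 - 870\right) + 43476 = \frac{1}{2} \cdot \frac{1}{145} \left(-668\right) + 43476 = - \frac{334}{145} + 43476 = \frac{6303686}{145}$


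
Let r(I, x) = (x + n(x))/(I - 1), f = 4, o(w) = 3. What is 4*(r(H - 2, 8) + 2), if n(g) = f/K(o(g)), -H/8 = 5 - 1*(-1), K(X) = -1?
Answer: 392/51 ≈ 7.6863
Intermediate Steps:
H = -48 (H = -8*(5 - 1*(-1)) = -8*(5 + 1) = -8*6 = -48)
n(g) = -4 (n(g) = 4/(-1) = 4*(-1) = -4)
r(I, x) = (-4 + x)/(-1 + I) (r(I, x) = (x - 4)/(I - 1) = (-4 + x)/(-1 + I))
4*(r(H - 2, 8) + 2) = 4*((-4 + 8)/(-1 + (-48 - 2)) + 2) = 4*(4/(-1 - 50) + 2) = 4*(4/(-51) + 2) = 4*(-1/51*4 + 2) = 4*(-4/51 + 2) = 4*(98/51) = 392/51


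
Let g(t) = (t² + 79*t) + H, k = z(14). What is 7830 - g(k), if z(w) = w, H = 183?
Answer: 6345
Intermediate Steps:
k = 14
g(t) = 183 + t² + 79*t (g(t) = (t² + 79*t) + 183 = 183 + t² + 79*t)
7830 - g(k) = 7830 - (183 + 14² + 79*14) = 7830 - (183 + 196 + 1106) = 7830 - 1*1485 = 7830 - 1485 = 6345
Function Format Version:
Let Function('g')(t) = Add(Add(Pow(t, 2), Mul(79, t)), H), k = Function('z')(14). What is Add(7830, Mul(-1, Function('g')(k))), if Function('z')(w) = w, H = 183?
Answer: 6345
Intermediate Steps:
k = 14
Function('g')(t) = Add(183, Pow(t, 2), Mul(79, t)) (Function('g')(t) = Add(Add(Pow(t, 2), Mul(79, t)), 183) = Add(183, Pow(t, 2), Mul(79, t)))
Add(7830, Mul(-1, Function('g')(k))) = Add(7830, Mul(-1, Add(183, Pow(14, 2), Mul(79, 14)))) = Add(7830, Mul(-1, Add(183, 196, 1106))) = Add(7830, Mul(-1, 1485)) = Add(7830, -1485) = 6345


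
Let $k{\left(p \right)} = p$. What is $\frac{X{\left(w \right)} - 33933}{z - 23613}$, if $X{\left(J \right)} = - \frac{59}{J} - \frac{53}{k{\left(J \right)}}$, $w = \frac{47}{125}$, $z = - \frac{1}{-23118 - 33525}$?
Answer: $\frac{91130147193}{62863024426} \approx 1.4497$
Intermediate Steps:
$z = \frac{1}{56643}$ ($z = - \frac{1}{-56643} = \left(-1\right) \left(- \frac{1}{56643}\right) = \frac{1}{56643} \approx 1.7654 \cdot 10^{-5}$)
$w = \frac{47}{125}$ ($w = 47 \cdot \frac{1}{125} = \frac{47}{125} \approx 0.376$)
$X{\left(J \right)} = - \frac{112}{J}$ ($X{\left(J \right)} = - \frac{59}{J} - \frac{53}{J} = - \frac{112}{J}$)
$\frac{X{\left(w \right)} - 33933}{z - 23613} = \frac{- \frac{112}{\frac{47}{125}} - 33933}{\frac{1}{56643} - 23613} = \frac{\left(-112\right) \frac{125}{47} - 33933}{- \frac{1337511158}{56643}} = \left(- \frac{14000}{47} - 33933\right) \left(- \frac{56643}{1337511158}\right) = \left(- \frac{1608851}{47}\right) \left(- \frac{56643}{1337511158}\right) = \frac{91130147193}{62863024426}$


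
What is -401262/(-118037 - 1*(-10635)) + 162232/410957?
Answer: 91162734499/22068801857 ≈ 4.1308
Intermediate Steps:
-401262/(-118037 - 1*(-10635)) + 162232/410957 = -401262/(-118037 + 10635) + 162232*(1/410957) = -401262/(-107402) + 162232/410957 = -401262*(-1/107402) + 162232/410957 = 200631/53701 + 162232/410957 = 91162734499/22068801857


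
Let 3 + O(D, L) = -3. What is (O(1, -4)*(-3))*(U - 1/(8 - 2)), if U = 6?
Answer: 105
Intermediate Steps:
O(D, L) = -6 (O(D, L) = -3 - 3 = -6)
(O(1, -4)*(-3))*(U - 1/(8 - 2)) = (-6*(-3))*(6 - 1/(8 - 2)) = 18*(6 - 1/6) = 18*(6 - 1*⅙) = 18*(6 - ⅙) = 18*(35/6) = 105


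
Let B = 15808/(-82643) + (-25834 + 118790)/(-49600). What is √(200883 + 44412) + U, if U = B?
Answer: -2116559877/1024773200 + 3*√27255 ≈ 493.21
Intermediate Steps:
B = -2116559877/1024773200 (B = 15808*(-1/82643) + 92956*(-1/49600) = -15808/82643 - 23239/12400 = -2116559877/1024773200 ≈ -2.0654)
U = -2116559877/1024773200 ≈ -2.0654
√(200883 + 44412) + U = √(200883 + 44412) - 2116559877/1024773200 = √245295 - 2116559877/1024773200 = 3*√27255 - 2116559877/1024773200 = -2116559877/1024773200 + 3*√27255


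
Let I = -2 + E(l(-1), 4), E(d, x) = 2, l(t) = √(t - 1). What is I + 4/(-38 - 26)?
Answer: -1/16 ≈ -0.062500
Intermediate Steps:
l(t) = √(-1 + t)
I = 0 (I = -2 + 2 = 0)
I + 4/(-38 - 26) = 0 + 4/(-38 - 26) = 0 + 4/(-64) = 0 - 1/64*4 = 0 - 1/16 = -1/16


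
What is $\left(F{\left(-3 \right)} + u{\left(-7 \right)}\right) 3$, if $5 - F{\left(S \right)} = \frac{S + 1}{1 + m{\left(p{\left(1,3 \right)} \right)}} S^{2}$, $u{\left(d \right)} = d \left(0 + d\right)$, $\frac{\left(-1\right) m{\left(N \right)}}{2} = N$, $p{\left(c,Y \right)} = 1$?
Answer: $108$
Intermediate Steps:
$m{\left(N \right)} = - 2 N$
$u{\left(d \right)} = d^{2}$ ($u{\left(d \right)} = d d = d^{2}$)
$F{\left(S \right)} = 5 - S^{2} \left(-1 - S\right)$ ($F{\left(S \right)} = 5 - \frac{S + 1}{1 - 2} S^{2} = 5 - \frac{1 + S}{1 - 2} S^{2} = 5 - \frac{1 + S}{-1} S^{2} = 5 - \left(1 + S\right) \left(-1\right) S^{2} = 5 - \left(-1 - S\right) S^{2} = 5 - S^{2} \left(-1 - S\right)$)
$\left(F{\left(-3 \right)} + u{\left(-7 \right)}\right) 3 = \left(\left(5 + \left(-3\right)^{2} + \left(-3\right)^{3}\right) + \left(-7\right)^{2}\right) 3 = \left(\left(5 + 9 - 27\right) + 49\right) 3 = \left(-13 + 49\right) 3 = 36 \cdot 3 = 108$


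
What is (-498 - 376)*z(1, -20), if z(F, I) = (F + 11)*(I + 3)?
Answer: 178296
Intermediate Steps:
z(F, I) = (3 + I)*(11 + F) (z(F, I) = (11 + F)*(3 + I) = (3 + I)*(11 + F))
(-498 - 376)*z(1, -20) = (-498 - 376)*(33 + 3*1 + 11*(-20) + 1*(-20)) = -874*(33 + 3 - 220 - 20) = -874*(-204) = 178296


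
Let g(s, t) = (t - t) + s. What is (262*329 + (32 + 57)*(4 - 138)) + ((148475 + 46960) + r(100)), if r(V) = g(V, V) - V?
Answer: 269707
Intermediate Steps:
g(s, t) = s (g(s, t) = 0 + s = s)
r(V) = 0 (r(V) = V - V = 0)
(262*329 + (32 + 57)*(4 - 138)) + ((148475 + 46960) + r(100)) = (262*329 + (32 + 57)*(4 - 138)) + ((148475 + 46960) + 0) = (86198 + 89*(-134)) + (195435 + 0) = (86198 - 11926) + 195435 = 74272 + 195435 = 269707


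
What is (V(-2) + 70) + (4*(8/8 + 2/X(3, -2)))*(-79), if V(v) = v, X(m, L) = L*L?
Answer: -406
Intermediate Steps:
X(m, L) = L**2
(V(-2) + 70) + (4*(8/8 + 2/X(3, -2)))*(-79) = (-2 + 70) + (4*(8/8 + 2/((-2)**2)))*(-79) = 68 + (4*(8*(1/8) + 2/4))*(-79) = 68 + (4*(1 + 2*(1/4)))*(-79) = 68 + (4*(1 + 1/2))*(-79) = 68 + (4*(3/2))*(-79) = 68 + 6*(-79) = 68 - 474 = -406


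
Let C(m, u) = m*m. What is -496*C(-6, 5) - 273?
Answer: -18129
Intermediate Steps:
C(m, u) = m²
-496*C(-6, 5) - 273 = -496*(-6)² - 273 = -496*36 - 273 = -17856 - 273 = -18129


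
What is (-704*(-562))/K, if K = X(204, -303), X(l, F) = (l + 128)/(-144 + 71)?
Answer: -7220576/83 ≈ -86995.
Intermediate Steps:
X(l, F) = -128/73 - l/73 (X(l, F) = (128 + l)/(-73) = (128 + l)*(-1/73) = -128/73 - l/73)
K = -332/73 (K = -128/73 - 1/73*204 = -128/73 - 204/73 = -332/73 ≈ -4.5479)
(-704*(-562))/K = (-704*(-562))/(-332/73) = 395648*(-73/332) = -7220576/83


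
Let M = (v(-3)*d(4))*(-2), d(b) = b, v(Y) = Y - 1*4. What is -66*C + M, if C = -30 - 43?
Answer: 4874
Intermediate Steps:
v(Y) = -4 + Y (v(Y) = Y - 4 = -4 + Y)
M = 56 (M = ((-4 - 3)*4)*(-2) = -7*4*(-2) = -28*(-2) = 56)
C = -73
-66*C + M = -66*(-73) + 56 = 4818 + 56 = 4874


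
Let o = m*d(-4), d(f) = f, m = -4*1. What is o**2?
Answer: 256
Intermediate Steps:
m = -4
o = 16 (o = -4*(-4) = 16)
o**2 = 16**2 = 256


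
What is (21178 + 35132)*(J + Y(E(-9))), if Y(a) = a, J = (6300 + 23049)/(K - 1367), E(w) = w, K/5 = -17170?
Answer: -45853345620/87217 ≈ -5.2574e+5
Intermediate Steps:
K = -85850 (K = 5*(-17170) = -85850)
J = -29349/87217 (J = (6300 + 23049)/(-85850 - 1367) = 29349/(-87217) = 29349*(-1/87217) = -29349/87217 ≈ -0.33651)
(21178 + 35132)*(J + Y(E(-9))) = (21178 + 35132)*(-29349/87217 - 9) = 56310*(-814302/87217) = -45853345620/87217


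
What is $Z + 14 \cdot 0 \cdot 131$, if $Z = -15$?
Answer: $-15$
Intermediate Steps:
$Z + 14 \cdot 0 \cdot 131 = -15 + 14 \cdot 0 \cdot 131 = -15 + 0 \cdot 131 = -15 + 0 = -15$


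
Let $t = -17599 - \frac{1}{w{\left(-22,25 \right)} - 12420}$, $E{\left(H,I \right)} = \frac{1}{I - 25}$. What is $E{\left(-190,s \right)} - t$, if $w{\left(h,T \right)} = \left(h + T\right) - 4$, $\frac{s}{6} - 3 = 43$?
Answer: $\frac{54867904099}{3117671} \approx 17599.0$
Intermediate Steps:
$s = 276$ ($s = 18 + 6 \cdot 43 = 18 + 258 = 276$)
$w{\left(h,T \right)} = -4 + T + h$ ($w{\left(h,T \right)} = \left(T + h\right) - 4 = -4 + T + h$)
$E{\left(H,I \right)} = \frac{1}{-25 + I}$
$t = - \frac{218597178}{12421}$ ($t = -17599 - \frac{1}{\left(-4 + 25 - 22\right) - 12420} = -17599 - \frac{1}{-1 - 12420} = -17599 - \frac{1}{-12421} = -17599 - - \frac{1}{12421} = -17599 + \frac{1}{12421} = - \frac{218597178}{12421} \approx -17599.0$)
$E{\left(-190,s \right)} - t = \frac{1}{-25 + 276} - - \frac{218597178}{12421} = \frac{1}{251} + \frac{218597178}{12421} = \frac{54867904099}{3117671}$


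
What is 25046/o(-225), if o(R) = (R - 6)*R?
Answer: 3578/7425 ≈ 0.48189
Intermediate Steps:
o(R) = R*(-6 + R) (o(R) = (-6 + R)*R = R*(-6 + R))
25046/o(-225) = 25046/((-225*(-6 - 225))) = 25046/((-225*(-231))) = 25046/51975 = 25046*(1/51975) = 3578/7425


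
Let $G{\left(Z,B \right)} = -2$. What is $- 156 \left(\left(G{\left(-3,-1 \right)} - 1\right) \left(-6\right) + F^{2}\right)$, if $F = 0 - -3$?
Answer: $-4212$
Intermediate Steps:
$F = 3$ ($F = 0 + 3 = 3$)
$- 156 \left(\left(G{\left(-3,-1 \right)} - 1\right) \left(-6\right) + F^{2}\right) = - 156 \left(\left(-2 - 1\right) \left(-6\right) + 3^{2}\right) = - 156 \left(\left(-3\right) \left(-6\right) + 9\right) = - 156 \left(18 + 9\right) = \left(-156\right) 27 = -4212$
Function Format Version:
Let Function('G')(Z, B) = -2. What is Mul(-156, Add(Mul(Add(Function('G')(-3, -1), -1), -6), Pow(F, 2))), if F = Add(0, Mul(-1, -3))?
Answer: -4212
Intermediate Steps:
F = 3 (F = Add(0, 3) = 3)
Mul(-156, Add(Mul(Add(Function('G')(-3, -1), -1), -6), Pow(F, 2))) = Mul(-156, Add(Mul(Add(-2, -1), -6), Pow(3, 2))) = Mul(-156, Add(Mul(-3, -6), 9)) = Mul(-156, Add(18, 9)) = Mul(-156, 27) = -4212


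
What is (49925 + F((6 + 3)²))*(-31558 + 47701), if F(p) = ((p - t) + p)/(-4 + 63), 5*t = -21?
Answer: 237765500958/295 ≈ 8.0598e+8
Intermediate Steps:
t = -21/5 (t = (⅕)*(-21) = -21/5 ≈ -4.2000)
F(p) = 21/295 + 2*p/59 (F(p) = ((p - 1*(-21/5)) + p)/(-4 + 63) = ((p + 21/5) + p)/59 = ((21/5 + p) + p)*(1/59) = (21/5 + 2*p)*(1/59) = 21/295 + 2*p/59)
(49925 + F((6 + 3)²))*(-31558 + 47701) = (49925 + (21/295 + 2*(6 + 3)²/59))*(-31558 + 47701) = (49925 + (21/295 + (2/59)*9²))*16143 = (49925 + (21/295 + (2/59)*81))*16143 = (49925 + (21/295 + 162/59))*16143 = (49925 + 831/295)*16143 = (14728706/295)*16143 = 237765500958/295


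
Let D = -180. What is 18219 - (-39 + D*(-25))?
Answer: 13758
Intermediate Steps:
D = -180 (D = -30*6 = -180)
18219 - (-39 + D*(-25)) = 18219 - (-39 - 180*(-25)) = 18219 - (-39 + 4500) = 18219 - 1*4461 = 18219 - 4461 = 13758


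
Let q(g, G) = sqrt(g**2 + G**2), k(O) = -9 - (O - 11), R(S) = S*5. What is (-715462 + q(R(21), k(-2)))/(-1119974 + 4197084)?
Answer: -357731/1538555 + sqrt(11041)/3077110 ≈ -0.23248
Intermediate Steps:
R(S) = 5*S
k(O) = 2 - O (k(O) = -9 - (-11 + O) = -9 + (11 - O) = 2 - O)
q(g, G) = sqrt(G**2 + g**2)
(-715462 + q(R(21), k(-2)))/(-1119974 + 4197084) = (-715462 + sqrt((2 - 1*(-2))**2 + (5*21)**2))/(-1119974 + 4197084) = (-715462 + sqrt((2 + 2)**2 + 105**2))/3077110 = (-715462 + sqrt(4**2 + 11025))*(1/3077110) = (-715462 + sqrt(16 + 11025))*(1/3077110) = (-715462 + sqrt(11041))*(1/3077110) = -357731/1538555 + sqrt(11041)/3077110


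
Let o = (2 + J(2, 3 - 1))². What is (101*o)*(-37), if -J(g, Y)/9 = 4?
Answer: -4319972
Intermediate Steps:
J(g, Y) = -36 (J(g, Y) = -9*4 = -36)
o = 1156 (o = (2 - 36)² = (-34)² = 1156)
(101*o)*(-37) = (101*1156)*(-37) = 116756*(-37) = -4319972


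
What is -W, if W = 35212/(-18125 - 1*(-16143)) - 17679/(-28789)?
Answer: 489339245/28529899 ≈ 17.152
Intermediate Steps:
W = -489339245/28529899 (W = 35212/(-18125 + 16143) - 17679*(-1/28789) = 35212/(-1982) + 17679/28789 = 35212*(-1/1982) + 17679/28789 = -17606/991 + 17679/28789 = -489339245/28529899 ≈ -17.152)
-W = -1*(-489339245/28529899) = 489339245/28529899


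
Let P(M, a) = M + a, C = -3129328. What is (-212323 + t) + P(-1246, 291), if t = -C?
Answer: 2916050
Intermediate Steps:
t = 3129328 (t = -1*(-3129328) = 3129328)
(-212323 + t) + P(-1246, 291) = (-212323 + 3129328) + (-1246 + 291) = 2917005 - 955 = 2916050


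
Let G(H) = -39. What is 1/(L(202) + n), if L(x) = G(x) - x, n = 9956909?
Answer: 1/9956668 ≈ 1.0044e-7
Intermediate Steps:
L(x) = -39 - x
1/(L(202) + n) = 1/((-39 - 1*202) + 9956909) = 1/((-39 - 202) + 9956909) = 1/(-241 + 9956909) = 1/9956668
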